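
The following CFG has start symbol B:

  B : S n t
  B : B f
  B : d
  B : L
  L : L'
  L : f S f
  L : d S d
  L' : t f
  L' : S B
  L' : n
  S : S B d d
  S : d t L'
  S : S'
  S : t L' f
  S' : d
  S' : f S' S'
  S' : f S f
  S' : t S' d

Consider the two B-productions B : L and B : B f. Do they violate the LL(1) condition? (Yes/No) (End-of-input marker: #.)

Yes

FIRST(L) = { d, f, n, t } and FIRST(B f) = { d, f, n, t }.
Both contain d, so the two alternatives are not disjoint — LL(1) conflict.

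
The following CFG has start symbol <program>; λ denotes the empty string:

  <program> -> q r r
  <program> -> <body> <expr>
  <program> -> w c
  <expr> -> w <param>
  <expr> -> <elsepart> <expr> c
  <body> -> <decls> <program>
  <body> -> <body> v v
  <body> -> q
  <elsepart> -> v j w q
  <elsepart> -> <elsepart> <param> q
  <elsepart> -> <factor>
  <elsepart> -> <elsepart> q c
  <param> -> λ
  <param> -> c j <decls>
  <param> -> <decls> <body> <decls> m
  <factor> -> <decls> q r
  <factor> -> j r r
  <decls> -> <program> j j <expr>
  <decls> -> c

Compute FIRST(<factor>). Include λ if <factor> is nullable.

From <factor> -> <decls> q r: add FIRST(<decls>) = { c, q, w }.
<factor> -> j r r contributes {j}.
Union: FIRST(<factor>) = { c, j, q, w }.

{ c, j, q, w }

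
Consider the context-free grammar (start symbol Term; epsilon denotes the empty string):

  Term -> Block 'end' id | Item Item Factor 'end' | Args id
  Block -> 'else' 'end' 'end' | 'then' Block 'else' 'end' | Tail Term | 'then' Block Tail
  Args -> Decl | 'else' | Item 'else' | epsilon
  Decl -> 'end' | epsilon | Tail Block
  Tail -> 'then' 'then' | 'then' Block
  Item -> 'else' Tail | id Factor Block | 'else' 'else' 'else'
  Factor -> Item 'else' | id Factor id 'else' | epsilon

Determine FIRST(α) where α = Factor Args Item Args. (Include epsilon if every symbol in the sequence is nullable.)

Add FIRST(Factor)\{epsilon} = { 'else', id }; Factor is nullable, continue.
Add FIRST(Args)\{epsilon} = { 'else', 'end', 'then', id }; Args is nullable, continue.
Add FIRST(Item) = { 'else', id }; Item is not nullable, stop.

{ 'else', 'end', 'then', id }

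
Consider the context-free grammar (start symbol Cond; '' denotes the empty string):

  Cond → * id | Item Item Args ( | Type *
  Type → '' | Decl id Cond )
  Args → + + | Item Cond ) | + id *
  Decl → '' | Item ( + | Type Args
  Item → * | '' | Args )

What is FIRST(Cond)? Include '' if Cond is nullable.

Cond → * id contributes {*}.
From Cond → Item Item Args (: Item, Item nullable, take FIRST(Item) ∪ FIRST(Item) ∪ FIRST(Args) = { (, *, +, id }.
From Cond → Type *: Type nullable, take FIRST(Type) ∪ {*} = { (, *, +, id }.
Union: FIRST(Cond) = { (, *, +, id }.

{ (, *, +, id }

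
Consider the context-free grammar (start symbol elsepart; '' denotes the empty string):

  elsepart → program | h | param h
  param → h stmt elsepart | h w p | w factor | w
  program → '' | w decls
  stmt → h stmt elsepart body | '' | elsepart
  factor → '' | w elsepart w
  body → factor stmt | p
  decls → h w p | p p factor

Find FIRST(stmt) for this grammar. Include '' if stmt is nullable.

{ h, w, '' }

stmt → h stmt elsepart body contributes {h}.
stmt → '' contributes ''.
From stmt → elsepart: add FIRST(elsepart) = { h, w, '' } (including '' since elsepart is nullable).
Union: FIRST(stmt) = { h, w, '' }.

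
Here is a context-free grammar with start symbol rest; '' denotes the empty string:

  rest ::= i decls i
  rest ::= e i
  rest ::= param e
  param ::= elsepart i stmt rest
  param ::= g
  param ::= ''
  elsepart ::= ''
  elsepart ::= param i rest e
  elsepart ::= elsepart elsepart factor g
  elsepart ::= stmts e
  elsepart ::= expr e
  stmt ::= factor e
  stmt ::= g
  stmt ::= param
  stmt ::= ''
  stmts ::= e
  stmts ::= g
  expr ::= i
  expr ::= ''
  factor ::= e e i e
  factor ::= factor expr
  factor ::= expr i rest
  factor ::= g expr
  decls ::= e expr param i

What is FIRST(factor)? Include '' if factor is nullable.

factor ::= e e i e contributes {e}.
From factor ::= factor expr: add FIRST(factor) = { e, g, i }.
From factor ::= expr i rest: expr nullable, take FIRST(expr) ∪ {i} = { i }.
factor ::= g expr contributes {g}.
Union: FIRST(factor) = { e, g, i }.

{ e, g, i }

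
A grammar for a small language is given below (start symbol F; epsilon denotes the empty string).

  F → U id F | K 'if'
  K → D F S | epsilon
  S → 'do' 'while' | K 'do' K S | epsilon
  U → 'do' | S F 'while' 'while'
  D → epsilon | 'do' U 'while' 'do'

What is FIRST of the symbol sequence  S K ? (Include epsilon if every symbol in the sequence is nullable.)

{ 'do', 'if', epsilon }

Add FIRST(S)\{epsilon} = { 'do', 'if' }; S is nullable, continue.
Add FIRST(K)\{epsilon} = { 'do', 'if' }; K is nullable, continue.
Every symbol is nullable, so include epsilon.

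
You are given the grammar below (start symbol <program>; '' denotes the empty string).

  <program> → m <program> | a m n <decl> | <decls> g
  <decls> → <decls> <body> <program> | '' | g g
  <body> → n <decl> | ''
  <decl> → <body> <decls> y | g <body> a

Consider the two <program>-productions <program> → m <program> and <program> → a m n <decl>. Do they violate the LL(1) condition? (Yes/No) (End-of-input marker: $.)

No

FIRST(m <program>) = { m } and FIRST(a m n <decl>) = { a }.
The FIRST sets are disjoint and neither alternative is nullable — no conflict.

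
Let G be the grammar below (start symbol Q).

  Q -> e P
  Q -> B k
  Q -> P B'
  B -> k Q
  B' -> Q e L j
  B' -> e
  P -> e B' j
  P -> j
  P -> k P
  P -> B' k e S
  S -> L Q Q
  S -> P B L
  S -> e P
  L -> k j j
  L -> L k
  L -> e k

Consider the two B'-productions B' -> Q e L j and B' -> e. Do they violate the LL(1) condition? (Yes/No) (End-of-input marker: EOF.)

Yes

FIRST(Q e L j) = { e, j, k } and FIRST(e) = { e }.
Both contain e, so the two alternatives are not disjoint — LL(1) conflict.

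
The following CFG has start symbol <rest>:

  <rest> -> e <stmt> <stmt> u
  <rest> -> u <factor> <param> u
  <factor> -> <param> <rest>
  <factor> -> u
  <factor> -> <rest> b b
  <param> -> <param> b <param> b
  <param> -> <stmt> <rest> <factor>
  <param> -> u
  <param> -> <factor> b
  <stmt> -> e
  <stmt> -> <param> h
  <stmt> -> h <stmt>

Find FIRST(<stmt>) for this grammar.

<stmt> -> e contributes {e}.
From <stmt> -> <param> h: add FIRST(<param>) = { e, h, u }.
<stmt> -> h <stmt> contributes {h}.
Union: FIRST(<stmt>) = { e, h, u }.

{ e, h, u }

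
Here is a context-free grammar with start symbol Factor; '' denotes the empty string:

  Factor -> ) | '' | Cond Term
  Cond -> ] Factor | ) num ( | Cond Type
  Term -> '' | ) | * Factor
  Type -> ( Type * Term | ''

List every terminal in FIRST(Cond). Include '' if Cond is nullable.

{ ), ] }

Cond -> ] Factor contributes {]}.
Cond -> ) num ( contributes {)}.
From Cond -> Cond Type: add FIRST(Cond) = { ), ] }.
Union: FIRST(Cond) = { ), ] }.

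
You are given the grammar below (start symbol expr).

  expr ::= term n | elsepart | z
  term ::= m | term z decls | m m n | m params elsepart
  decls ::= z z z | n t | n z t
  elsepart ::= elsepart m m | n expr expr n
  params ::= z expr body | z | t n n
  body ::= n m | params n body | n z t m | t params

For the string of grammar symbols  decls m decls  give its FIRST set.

Add FIRST(decls) = { n, z }; decls is not nullable, stop.

{ n, z }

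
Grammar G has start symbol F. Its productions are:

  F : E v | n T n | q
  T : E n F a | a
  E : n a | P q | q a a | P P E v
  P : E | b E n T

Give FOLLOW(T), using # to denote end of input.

{ b, n, q }

In F : n T n: add FIRST(n) = { n }.
In P : b E n T: T is at the end, add FOLLOW(P) = { b, n, q }.
Union: FOLLOW(T) = { b, n, q }.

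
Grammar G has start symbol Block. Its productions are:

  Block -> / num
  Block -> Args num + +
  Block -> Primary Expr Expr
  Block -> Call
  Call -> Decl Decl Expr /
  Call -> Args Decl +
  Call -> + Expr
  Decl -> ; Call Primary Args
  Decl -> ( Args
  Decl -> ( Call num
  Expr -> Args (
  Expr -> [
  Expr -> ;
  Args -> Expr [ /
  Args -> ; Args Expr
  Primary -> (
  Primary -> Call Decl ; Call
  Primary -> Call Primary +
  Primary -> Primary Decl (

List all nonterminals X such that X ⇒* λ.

{ } (none)

No nonterminal has an empty production or an RHS whose symbols are all nullable.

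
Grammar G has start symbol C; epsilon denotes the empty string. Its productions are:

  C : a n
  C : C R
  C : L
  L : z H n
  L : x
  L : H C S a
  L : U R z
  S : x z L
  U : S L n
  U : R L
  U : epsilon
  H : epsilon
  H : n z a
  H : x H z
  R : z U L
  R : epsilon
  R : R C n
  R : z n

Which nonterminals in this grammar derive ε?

Directly nullable (have an epsilon-production): U, H, R.
No other nonterminal has a production whose RHS symbols are all nullable.

{ H, R, U }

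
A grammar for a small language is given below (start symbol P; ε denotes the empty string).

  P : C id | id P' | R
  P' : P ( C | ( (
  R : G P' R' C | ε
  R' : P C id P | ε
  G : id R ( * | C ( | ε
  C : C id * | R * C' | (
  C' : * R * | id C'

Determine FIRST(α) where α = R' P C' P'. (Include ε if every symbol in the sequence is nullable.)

{ (, *, id }

Add FIRST(R')\{ε} = { (, *, id }; R' is nullable, continue.
Add FIRST(P)\{ε} = { (, *, id }; P is nullable, continue.
Add FIRST(C') = { *, id }; C' is not nullable, stop.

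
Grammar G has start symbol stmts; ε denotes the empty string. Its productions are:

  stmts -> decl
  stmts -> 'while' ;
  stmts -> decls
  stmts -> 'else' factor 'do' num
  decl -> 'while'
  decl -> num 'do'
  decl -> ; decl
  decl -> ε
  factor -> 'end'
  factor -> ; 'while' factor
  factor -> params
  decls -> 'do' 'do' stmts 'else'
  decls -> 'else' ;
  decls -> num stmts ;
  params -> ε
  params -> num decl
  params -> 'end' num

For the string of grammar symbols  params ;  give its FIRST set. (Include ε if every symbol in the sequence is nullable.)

{ 'end', ;, num }

Add FIRST(params)\{ε} = { 'end', num }; params is nullable, continue.
; is a terminal; add {;} and stop.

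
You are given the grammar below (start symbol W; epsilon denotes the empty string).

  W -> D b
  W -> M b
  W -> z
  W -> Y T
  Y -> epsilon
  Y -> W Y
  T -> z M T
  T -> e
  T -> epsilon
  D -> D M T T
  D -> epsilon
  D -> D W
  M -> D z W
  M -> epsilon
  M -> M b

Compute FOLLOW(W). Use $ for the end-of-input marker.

W is the start symbol, so $ ∈ FOLLOW(W).
In Y -> W Y: add FIRST(Y)\{epsilon} = { b, e, z }.
  Since Y is nullable, also add FOLLOW(Y) = { $, b, e, z }.
In D -> D W: W is at the end, add FOLLOW(D) = { b, e, z }.
In M -> D z W: W is at the end, add FOLLOW(M) = { $, b, e, z }.
Union: FOLLOW(W) = { $, b, e, z }.

{ $, b, e, z }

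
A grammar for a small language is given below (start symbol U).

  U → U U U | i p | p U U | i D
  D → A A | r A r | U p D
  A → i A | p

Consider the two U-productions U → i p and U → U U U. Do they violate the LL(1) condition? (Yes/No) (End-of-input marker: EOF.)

FIRST(i p) = { i } and FIRST(U U U) = { i, p }.
Both contain i, so the two alternatives are not disjoint — LL(1) conflict.

Yes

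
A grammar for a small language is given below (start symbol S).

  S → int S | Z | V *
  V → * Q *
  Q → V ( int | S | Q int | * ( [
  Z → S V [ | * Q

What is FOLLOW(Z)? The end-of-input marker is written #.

{ #, *, int }

In S → Z: Z is at the end, add FOLLOW(S) = { #, *, int }.
Union: FOLLOW(Z) = { #, *, int }.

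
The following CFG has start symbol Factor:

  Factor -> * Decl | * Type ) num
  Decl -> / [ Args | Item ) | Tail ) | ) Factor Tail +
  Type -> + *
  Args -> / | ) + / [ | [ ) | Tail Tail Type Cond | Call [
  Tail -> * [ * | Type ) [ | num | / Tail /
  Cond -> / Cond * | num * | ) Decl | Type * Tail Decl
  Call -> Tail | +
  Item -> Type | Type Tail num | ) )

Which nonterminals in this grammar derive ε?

No nonterminal has an empty production or an RHS whose symbols are all nullable.

{ } (none)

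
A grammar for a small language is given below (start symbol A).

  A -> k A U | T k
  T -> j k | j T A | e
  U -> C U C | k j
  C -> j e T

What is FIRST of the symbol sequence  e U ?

e is a terminal; add {e} and stop.

{ e }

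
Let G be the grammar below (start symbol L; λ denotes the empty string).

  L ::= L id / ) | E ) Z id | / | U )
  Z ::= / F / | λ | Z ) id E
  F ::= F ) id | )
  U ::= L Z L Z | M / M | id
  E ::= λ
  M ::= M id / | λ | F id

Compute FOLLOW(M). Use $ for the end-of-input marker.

{ ), /, id }

In U ::= M / M: add FIRST(/ M) = { / }.
In U ::= M / M: M is at the end, add FOLLOW(U) = { ) }.
In M ::= M id /: add FIRST(id /) = { id }.
Union: FOLLOW(M) = { ), /, id }.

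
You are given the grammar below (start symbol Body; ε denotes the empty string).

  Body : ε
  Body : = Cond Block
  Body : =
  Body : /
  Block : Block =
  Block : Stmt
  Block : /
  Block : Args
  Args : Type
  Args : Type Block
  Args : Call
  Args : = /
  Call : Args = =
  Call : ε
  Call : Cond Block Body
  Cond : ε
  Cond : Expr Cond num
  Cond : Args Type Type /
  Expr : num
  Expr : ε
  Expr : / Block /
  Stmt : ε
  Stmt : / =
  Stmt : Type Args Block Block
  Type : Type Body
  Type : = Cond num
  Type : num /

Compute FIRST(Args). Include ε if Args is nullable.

From Args : Type: add FIRST(Type) = { =, num }.
From Args : Type Block: add FIRST(Type) = { =, num }.
From Args : Call: add FIRST(Call) = { /, =, num, ε } (including ε since Call is nullable).
Args : = / contributes {=}.
Union: FIRST(Args) = { /, =, num, ε }.

{ /, =, num, ε }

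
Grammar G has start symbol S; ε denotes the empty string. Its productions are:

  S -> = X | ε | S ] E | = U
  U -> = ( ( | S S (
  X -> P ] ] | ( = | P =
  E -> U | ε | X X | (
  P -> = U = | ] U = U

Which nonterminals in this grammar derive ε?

{ E, S }

Directly nullable (have an ε-production): S, E.
No other nonterminal has a production whose RHS symbols are all nullable.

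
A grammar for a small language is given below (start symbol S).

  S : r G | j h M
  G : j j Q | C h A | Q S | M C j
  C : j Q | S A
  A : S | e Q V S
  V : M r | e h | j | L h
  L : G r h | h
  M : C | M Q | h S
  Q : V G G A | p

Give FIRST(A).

From A : S: add FIRST(S) = { j, r }.
A : e Q V S contributes {e}.
Union: FIRST(A) = { e, j, r }.

{ e, j, r }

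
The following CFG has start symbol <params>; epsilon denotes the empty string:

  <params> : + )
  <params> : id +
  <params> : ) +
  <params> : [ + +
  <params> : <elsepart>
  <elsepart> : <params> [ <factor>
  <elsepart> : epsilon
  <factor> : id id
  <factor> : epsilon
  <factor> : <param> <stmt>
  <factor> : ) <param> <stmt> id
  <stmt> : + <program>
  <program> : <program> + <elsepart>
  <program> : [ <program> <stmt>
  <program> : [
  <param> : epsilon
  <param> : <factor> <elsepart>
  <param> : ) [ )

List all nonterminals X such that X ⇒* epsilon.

{ <elsepart>, <factor>, <param>, <params> }

Directly nullable (have an epsilon-production): <elsepart>, <factor>, <param>.
<params> : <elsepart> with every symbol nullable, so <params> is nullable.
No other nonterminal has a production whose RHS symbols are all nullable.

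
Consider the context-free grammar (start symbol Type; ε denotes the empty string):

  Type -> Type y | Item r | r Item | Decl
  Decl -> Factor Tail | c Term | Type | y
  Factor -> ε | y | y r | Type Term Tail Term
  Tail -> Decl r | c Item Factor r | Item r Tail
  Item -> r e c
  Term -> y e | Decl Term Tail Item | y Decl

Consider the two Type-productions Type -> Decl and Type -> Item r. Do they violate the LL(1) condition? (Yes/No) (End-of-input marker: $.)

Yes

FIRST(Decl) = { c, r, y } and FIRST(Item r) = { r }.
Both contain r, so the two alternatives are not disjoint — LL(1) conflict.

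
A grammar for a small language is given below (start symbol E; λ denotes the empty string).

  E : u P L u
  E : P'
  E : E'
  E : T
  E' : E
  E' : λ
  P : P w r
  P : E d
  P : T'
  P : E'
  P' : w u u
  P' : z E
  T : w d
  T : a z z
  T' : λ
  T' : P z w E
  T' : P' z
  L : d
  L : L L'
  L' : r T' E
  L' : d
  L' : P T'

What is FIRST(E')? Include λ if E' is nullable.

{ a, u, w, z, λ }

From E' : E: add FIRST(E) = { a, u, w, z, λ } (including λ since E is nullable).
E' : λ contributes λ.
Union: FIRST(E') = { a, u, w, z, λ }.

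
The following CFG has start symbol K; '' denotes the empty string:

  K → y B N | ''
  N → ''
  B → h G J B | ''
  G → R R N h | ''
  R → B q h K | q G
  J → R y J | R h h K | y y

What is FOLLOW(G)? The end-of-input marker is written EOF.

{ h, q, y }

In B → h G J B: add FIRST(J B) = { h, q, y }.
In R → q G: G is at the end, add FOLLOW(R) = { h, q, y }.
Union: FOLLOW(G) = { h, q, y }.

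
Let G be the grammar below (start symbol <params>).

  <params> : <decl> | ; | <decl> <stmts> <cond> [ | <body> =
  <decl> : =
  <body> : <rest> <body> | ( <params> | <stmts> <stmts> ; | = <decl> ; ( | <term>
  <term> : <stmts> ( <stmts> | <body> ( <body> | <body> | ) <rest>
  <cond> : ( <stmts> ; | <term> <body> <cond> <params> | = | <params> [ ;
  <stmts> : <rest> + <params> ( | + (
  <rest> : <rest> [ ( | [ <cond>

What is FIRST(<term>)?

{ (, ), +, =, [ }

From <term> : <stmts> ( <stmts>: add FIRST(<stmts>) = { +, [ }.
From <term> : <body> ( <body>: add FIRST(<body>) = { (, ), +, =, [ }.
From <term> : <body>: add FIRST(<body>) = { (, ), +, =, [ }.
<term> : ) <rest> contributes {)}.
Union: FIRST(<term>) = { (, ), +, =, [ }.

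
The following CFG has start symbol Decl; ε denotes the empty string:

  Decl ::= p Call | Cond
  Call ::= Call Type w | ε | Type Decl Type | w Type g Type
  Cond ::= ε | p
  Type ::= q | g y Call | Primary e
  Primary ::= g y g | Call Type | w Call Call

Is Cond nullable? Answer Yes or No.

Yes

Cond has an ε-production, so Cond ⇒ ε.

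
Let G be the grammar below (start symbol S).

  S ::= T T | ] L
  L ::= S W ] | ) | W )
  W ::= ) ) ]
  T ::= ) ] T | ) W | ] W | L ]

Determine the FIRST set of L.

{ ), ] }

From L ::= S W ]: add FIRST(S) = { ), ] }.
L ::= ) contributes {)}.
From L ::= W ): add FIRST(W) = { ) }.
Union: FIRST(L) = { ), ] }.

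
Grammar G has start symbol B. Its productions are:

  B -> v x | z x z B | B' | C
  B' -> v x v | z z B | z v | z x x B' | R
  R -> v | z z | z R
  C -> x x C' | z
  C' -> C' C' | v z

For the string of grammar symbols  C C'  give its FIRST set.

Add FIRST(C) = { x, z }; C is not nullable, stop.

{ x, z }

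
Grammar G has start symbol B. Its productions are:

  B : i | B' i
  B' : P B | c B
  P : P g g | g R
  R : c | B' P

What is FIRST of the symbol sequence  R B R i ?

{ c, g }

Add FIRST(R) = { c, g }; R is not nullable, stop.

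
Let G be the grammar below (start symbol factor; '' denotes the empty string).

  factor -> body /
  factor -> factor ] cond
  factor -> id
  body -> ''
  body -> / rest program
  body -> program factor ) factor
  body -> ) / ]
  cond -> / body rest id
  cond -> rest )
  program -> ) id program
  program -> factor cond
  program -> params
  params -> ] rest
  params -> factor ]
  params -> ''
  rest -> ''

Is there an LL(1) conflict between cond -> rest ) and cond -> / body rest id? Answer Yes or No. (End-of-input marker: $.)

FIRST(rest )) = { ) } and FIRST(/ body rest id) = { / }.
The FIRST sets are disjoint and neither alternative is nullable — no conflict.

No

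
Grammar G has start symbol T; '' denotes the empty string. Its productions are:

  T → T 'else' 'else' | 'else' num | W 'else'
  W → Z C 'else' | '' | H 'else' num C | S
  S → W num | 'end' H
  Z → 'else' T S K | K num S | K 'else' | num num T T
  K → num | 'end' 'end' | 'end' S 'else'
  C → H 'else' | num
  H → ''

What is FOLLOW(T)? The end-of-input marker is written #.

T is the start symbol, so # ∈ FOLLOW(T).
In T → T 'else' 'else': add FIRST('else' 'else') = { 'else' }.
In Z → 'else' T S K: add FIRST(S K) = { 'else', 'end', num }.
In Z → num num T T: add FIRST(T) = { 'else', 'end', num }.
In Z → num num T T: T is at the end, add FOLLOW(Z) = { 'else', num }.
Union: FOLLOW(T) = { #, 'else', 'end', num }.

{ #, 'else', 'end', num }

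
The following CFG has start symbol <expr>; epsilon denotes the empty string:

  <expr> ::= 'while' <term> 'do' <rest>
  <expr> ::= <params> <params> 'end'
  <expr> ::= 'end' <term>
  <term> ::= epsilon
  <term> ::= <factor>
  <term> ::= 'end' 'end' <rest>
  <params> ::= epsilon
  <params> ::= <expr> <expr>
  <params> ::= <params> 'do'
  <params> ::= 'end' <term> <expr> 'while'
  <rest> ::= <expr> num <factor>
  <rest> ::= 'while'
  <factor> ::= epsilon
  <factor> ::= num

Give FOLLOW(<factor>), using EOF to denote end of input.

In <term> ::= <factor>: <factor> is at the end, add FOLLOW(<term>) = { EOF, 'do', 'end', 'while', num }.
In <rest> ::= <expr> num <factor>: <factor> is at the end, add FOLLOW(<rest>) = { EOF, 'do', 'end', 'while', num }.
Union: FOLLOW(<factor>) = { EOF, 'do', 'end', 'while', num }.

{ EOF, 'do', 'end', 'while', num }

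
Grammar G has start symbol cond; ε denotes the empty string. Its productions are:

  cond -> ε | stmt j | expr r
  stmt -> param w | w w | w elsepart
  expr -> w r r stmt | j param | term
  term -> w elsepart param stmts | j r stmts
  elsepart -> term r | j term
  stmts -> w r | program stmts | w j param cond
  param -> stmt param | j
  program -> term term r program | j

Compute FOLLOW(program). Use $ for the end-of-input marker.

{ j, w }

In stmts -> program stmts: add FIRST(stmts) = { j, w }.
In program -> term term r program: program is at the end, add FOLLOW(program) = { j, w }.
Union: FOLLOW(program) = { j, w }.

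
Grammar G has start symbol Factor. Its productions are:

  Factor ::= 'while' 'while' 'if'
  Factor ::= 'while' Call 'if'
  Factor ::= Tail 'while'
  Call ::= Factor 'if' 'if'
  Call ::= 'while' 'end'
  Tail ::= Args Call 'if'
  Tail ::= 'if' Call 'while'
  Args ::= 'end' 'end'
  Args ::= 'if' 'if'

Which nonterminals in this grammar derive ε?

No nonterminal has an empty production or an RHS whose symbols are all nullable.

{ } (none)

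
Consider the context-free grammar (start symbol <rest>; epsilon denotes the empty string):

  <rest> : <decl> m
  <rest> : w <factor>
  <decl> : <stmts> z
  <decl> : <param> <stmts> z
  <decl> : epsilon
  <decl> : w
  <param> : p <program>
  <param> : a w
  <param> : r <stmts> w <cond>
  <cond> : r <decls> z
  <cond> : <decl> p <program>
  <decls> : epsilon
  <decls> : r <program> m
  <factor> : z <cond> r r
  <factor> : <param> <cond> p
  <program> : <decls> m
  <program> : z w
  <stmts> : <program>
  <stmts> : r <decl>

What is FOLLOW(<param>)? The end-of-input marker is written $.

In <decl> : <param> <stmts> z: add FIRST(<stmts> z) = { m, r, z }.
In <factor> : <param> <cond> p: add FIRST(<cond> p) = { a, m, p, r, w, z }.
Union: FOLLOW(<param>) = { a, m, p, r, w, z }.

{ a, m, p, r, w, z }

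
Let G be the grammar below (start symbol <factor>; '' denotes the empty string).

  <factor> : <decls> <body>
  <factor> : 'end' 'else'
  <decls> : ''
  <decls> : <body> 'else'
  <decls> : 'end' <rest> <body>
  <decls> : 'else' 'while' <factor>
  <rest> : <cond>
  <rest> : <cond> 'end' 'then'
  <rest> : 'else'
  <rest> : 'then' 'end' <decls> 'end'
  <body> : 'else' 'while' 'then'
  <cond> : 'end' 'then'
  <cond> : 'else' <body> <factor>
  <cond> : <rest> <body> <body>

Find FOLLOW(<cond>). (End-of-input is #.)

In <rest> : <cond>: <cond> is at the end, add FOLLOW(<rest>) = { 'else' }.
In <rest> : <cond> 'end' 'then': add FIRST('end' 'then') = { 'end' }.
Union: FOLLOW(<cond>) = { 'else', 'end' }.

{ 'else', 'end' }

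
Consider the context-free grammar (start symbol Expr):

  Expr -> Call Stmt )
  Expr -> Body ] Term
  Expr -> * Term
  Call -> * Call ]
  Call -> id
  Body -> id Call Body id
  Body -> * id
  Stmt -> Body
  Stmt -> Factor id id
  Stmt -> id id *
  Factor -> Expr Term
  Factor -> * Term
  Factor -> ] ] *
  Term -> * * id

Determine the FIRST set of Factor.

From Factor -> Expr Term: add FIRST(Expr) = { *, id }.
Factor -> * Term contributes {*}.
Factor -> ] ] * contributes {]}.
Union: FIRST(Factor) = { *, ], id }.

{ *, ], id }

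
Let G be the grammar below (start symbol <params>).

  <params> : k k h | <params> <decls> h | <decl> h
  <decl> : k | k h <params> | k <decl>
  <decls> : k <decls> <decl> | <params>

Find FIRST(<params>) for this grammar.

<params> : k k h contributes {k}.
From <params> : <params> <decls> h: add FIRST(<params>) = { k }.
From <params> : <decl> h: add FIRST(<decl>) = { k }.
Union: FIRST(<params>) = { k }.

{ k }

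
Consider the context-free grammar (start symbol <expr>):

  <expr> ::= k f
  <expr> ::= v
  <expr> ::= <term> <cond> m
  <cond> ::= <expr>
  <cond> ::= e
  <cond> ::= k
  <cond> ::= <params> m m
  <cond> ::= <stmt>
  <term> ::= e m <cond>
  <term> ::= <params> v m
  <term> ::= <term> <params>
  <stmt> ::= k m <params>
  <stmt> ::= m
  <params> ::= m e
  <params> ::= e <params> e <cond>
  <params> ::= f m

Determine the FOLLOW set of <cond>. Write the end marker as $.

{ e, f, k, m, v }

In <expr> ::= <term> <cond> m: add FIRST(m) = { m }.
In <term> ::= e m <cond>: <cond> is at the end, add FOLLOW(<term>) = { e, f, k, m, v }.
In <params> ::= e <params> e <cond>: <cond> is at the end, add FOLLOW(<params>) = { e, f, k, m, v }.
Union: FOLLOW(<cond>) = { e, f, k, m, v }.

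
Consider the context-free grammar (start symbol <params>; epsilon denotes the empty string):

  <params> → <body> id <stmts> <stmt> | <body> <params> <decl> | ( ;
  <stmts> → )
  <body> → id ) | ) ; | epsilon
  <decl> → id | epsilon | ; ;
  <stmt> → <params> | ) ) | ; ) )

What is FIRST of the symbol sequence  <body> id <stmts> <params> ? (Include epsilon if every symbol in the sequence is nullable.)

{ ), id }

Add FIRST(<body>)\{epsilon} = { ), id }; <body> is nullable, continue.
id is a terminal; add {id} and stop.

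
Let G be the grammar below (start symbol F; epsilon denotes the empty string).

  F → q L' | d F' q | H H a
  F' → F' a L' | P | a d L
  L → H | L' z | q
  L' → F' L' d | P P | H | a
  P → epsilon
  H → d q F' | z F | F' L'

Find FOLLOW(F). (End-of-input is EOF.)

F is the start symbol, so EOF ∈ FOLLOW(F).
In H → z F: F is at the end, add FOLLOW(H) = { EOF, a, d, q, z }.
Union: FOLLOW(F) = { EOF, a, d, q, z }.

{ EOF, a, d, q, z }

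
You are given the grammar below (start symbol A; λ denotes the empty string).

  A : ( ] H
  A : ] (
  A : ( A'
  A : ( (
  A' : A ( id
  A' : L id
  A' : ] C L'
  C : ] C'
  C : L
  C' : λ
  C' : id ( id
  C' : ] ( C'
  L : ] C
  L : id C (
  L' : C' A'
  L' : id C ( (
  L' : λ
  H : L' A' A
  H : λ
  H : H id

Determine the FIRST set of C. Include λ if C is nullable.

C : ] C' contributes {]}.
From C : L: add FIRST(L) = { ], id }.
Union: FIRST(C) = { ], id }.

{ ], id }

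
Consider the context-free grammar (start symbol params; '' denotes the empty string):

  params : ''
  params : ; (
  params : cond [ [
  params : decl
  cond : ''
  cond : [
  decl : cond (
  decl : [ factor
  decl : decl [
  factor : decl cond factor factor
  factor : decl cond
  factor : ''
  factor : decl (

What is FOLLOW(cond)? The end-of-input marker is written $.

{ $, (, [ }

In params : cond [ [: add FIRST([ [) = { [ }.
In decl : cond (: add FIRST(() = { ( }.
In factor : decl cond factor factor: add FIRST(factor factor)\{''} = { (, [ }.
  Since factor factor is nullable, also add FOLLOW(factor) = { $, (, [ }.
In factor : decl cond: cond is at the end, add FOLLOW(factor) = { $, (, [ }.
Union: FOLLOW(cond) = { $, (, [ }.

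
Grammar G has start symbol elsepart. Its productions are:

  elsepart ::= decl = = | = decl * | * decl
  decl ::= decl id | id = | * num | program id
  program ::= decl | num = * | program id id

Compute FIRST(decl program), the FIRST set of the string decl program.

Add FIRST(decl) = { *, id, num }; decl is not nullable, stop.

{ *, id, num }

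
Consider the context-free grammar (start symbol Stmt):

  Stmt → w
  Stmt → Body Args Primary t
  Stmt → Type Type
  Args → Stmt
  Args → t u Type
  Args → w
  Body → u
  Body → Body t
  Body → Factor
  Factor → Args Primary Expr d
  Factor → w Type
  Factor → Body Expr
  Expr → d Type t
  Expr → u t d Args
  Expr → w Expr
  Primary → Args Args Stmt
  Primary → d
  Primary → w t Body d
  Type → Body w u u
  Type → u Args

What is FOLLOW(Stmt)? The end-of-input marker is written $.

{ $, d, t, u, w }

Stmt is the start symbol, so $ ∈ FOLLOW(Stmt).
In Args → Stmt: Stmt is at the end, add FOLLOW(Args) = { $, d, t, u, w }.
In Primary → Args Args Stmt: Stmt is at the end, add FOLLOW(Primary) = { d, t, u, w }.
Union: FOLLOW(Stmt) = { $, d, t, u, w }.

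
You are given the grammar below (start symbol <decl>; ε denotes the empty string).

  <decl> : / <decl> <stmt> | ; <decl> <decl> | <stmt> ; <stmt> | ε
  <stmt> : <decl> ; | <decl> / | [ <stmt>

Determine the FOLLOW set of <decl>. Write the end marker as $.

{ $, /, ;, [ }

<decl> is the start symbol, so $ ∈ FOLLOW(<decl>).
In <decl> : / <decl> <stmt>: add FIRST(<stmt>) = { /, ;, [ }.
In <decl> : ; <decl> <decl>: add FIRST(<decl>)\{ε} = { /, ;, [ }.
  Since <decl> is nullable, also add FOLLOW(<decl>) = { $, /, ;, [ }.
In <decl> : ; <decl> <decl>: <decl> is at the end, add FOLLOW(<decl>) = { $, /, ;, [ }.
In <stmt> : <decl> ;: add FIRST(;) = { ; }.
In <stmt> : <decl> /: add FIRST(/) = { / }.
Union: FOLLOW(<decl>) = { $, /, ;, [ }.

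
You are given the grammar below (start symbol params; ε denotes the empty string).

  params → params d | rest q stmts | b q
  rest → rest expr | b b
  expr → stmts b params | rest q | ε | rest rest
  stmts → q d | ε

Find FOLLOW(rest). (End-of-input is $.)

In params → rest q stmts: add FIRST(q stmts) = { q }.
In rest → rest expr: add FIRST(expr)\{ε} = { b, q }.
  Since expr is nullable, also add FOLLOW(rest) = { b, q }.
In expr → rest q: add FIRST(q) = { q }.
In expr → rest rest: add FIRST(rest) = { b }.
In expr → rest rest: rest is at the end, add FOLLOW(expr) = { b, q }.
Union: FOLLOW(rest) = { b, q }.

{ b, q }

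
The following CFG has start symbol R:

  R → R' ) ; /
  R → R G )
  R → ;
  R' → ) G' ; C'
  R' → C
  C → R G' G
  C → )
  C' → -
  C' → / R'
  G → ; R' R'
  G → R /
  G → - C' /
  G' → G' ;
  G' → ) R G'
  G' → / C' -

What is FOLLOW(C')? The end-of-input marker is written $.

{ ), -, /, ; }

In R' → ) G' ; C': C' is at the end, add FOLLOW(R') = { ), -, /, ; }.
In G → - C' /: add FIRST(/) = { / }.
In G' → / C' -: add FIRST(-) = { - }.
Union: FOLLOW(C') = { ), -, /, ; }.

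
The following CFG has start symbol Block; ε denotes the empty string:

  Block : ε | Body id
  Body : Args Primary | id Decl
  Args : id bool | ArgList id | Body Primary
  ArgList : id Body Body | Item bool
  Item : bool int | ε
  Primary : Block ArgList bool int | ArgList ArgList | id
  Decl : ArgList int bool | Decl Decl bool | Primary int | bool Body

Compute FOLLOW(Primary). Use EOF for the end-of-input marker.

In Body : Args Primary: Primary is at the end, add FOLLOW(Body) = { bool, id, int }.
In Args : Body Primary: Primary is at the end, add FOLLOW(Args) = { bool, id }.
In Decl : Primary int: add FIRST(int) = { int }.
Union: FOLLOW(Primary) = { bool, id, int }.

{ bool, id, int }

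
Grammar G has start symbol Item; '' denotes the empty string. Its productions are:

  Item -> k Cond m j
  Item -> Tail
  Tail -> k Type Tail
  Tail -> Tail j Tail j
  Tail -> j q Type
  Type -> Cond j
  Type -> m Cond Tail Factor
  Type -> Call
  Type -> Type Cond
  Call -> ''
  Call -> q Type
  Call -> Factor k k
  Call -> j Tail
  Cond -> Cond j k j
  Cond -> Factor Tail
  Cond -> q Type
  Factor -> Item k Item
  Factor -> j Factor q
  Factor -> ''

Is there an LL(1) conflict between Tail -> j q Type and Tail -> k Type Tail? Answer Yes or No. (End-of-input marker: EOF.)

FIRST(j q Type) = { j } and FIRST(k Type Tail) = { k }.
The FIRST sets are disjoint and neither alternative is nullable — no conflict.

No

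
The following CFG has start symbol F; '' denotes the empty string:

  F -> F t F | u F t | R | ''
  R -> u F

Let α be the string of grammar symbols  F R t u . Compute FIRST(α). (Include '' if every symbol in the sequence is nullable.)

{ t, u }

Add FIRST(F)\{''} = { t, u }; F is nullable, continue.
Add FIRST(R) = { u }; R is not nullable, stop.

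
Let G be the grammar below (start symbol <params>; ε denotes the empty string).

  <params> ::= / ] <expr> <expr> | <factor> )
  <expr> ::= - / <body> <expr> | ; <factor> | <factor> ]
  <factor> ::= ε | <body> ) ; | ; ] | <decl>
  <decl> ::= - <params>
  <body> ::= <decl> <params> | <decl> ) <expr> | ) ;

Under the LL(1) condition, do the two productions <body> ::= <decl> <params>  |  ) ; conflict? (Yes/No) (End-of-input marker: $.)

No

FIRST(<decl> <params>) = { - } and FIRST() ;) = { ) }.
The FIRST sets are disjoint and neither alternative is nullable — no conflict.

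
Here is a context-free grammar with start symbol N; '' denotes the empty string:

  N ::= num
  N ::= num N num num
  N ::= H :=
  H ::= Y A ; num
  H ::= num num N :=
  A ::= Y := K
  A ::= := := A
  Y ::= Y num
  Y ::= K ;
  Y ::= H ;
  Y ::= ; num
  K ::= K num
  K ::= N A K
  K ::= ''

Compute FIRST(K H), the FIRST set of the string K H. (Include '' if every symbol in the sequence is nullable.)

{ ;, num }

Add FIRST(K)\{''} = { ;, num }; K is nullable, continue.
Add FIRST(H) = { ;, num }; H is not nullable, stop.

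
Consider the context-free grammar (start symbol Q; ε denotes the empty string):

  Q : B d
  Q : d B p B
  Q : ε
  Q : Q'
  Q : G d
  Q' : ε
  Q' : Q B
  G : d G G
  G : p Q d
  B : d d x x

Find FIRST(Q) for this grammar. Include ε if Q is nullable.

{ d, p, ε }

From Q : B d: add FIRST(B) = { d }.
Q : d B p B contributes {d}.
Q : ε contributes ε.
From Q : Q': add FIRST(Q') = { d, p, ε } (including ε since Q' is nullable).
From Q : G d: add FIRST(G) = { d, p }.
Union: FIRST(Q) = { d, p, ε }.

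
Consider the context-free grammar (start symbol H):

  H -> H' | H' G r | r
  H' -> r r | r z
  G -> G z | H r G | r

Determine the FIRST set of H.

From H -> H': add FIRST(H') = { r }.
From H -> H' G r: add FIRST(H') = { r }.
H -> r contributes {r}.
Union: FIRST(H) = { r }.

{ r }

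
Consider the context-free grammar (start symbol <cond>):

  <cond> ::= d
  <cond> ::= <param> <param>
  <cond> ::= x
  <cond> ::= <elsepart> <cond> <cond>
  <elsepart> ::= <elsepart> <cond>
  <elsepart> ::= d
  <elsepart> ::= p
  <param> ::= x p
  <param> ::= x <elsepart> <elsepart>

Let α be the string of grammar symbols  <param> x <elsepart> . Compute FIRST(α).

{ x }

Add FIRST(<param>) = { x }; <param> is not nullable, stop.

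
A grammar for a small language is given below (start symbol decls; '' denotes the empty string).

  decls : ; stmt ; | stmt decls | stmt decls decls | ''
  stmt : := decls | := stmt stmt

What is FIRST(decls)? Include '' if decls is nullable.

decls : ; stmt ; contributes {;}.
From decls : stmt decls: add FIRST(stmt) = { := }.
From decls : stmt decls decls: add FIRST(stmt) = { := }.
decls : '' contributes ''.
Union: FIRST(decls) = { :=, ;, '' }.

{ :=, ;, '' }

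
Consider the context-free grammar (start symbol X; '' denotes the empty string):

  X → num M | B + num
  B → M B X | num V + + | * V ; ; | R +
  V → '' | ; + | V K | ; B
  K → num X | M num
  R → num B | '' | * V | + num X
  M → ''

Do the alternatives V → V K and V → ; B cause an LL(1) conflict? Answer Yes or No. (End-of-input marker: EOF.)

FIRST(V K) = { ;, num } and FIRST(; B) = { ; }.
Both contain ;, so the two alternatives are not disjoint — LL(1) conflict.

Yes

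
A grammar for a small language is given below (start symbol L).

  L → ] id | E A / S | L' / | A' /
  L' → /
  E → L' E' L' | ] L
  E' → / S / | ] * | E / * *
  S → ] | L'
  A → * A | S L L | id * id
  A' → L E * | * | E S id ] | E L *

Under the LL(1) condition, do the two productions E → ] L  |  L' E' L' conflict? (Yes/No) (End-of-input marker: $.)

No

FIRST(] L) = { ] } and FIRST(L' E' L') = { / }.
The FIRST sets are disjoint and neither alternative is nullable — no conflict.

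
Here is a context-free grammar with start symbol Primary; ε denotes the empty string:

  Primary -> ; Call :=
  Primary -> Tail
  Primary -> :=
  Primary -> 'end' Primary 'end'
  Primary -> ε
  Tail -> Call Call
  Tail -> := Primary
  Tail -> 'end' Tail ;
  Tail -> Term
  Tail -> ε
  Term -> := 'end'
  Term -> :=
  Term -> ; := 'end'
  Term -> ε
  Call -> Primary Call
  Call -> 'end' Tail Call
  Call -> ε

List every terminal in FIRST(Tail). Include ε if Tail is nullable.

{ 'end', :=, ;, ε }

From Tail -> Call Call: Call, Call nullable, take FIRST(Call) ∪ FIRST(Call) = { 'end', :=, ; }; also ε since the whole RHS is nullable.
Tail -> := Primary contributes {:=}.
Tail -> 'end' Tail ; contributes {'end'}.
From Tail -> Term: add FIRST(Term) = { :=, ;, ε } (including ε since Term is nullable).
Tail -> ε contributes ε.
Union: FIRST(Tail) = { 'end', :=, ;, ε }.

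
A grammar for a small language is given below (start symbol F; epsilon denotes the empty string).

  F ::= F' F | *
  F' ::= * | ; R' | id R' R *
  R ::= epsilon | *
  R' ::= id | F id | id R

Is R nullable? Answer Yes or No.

Yes

R has an epsilon-production, so R ⇒ epsilon.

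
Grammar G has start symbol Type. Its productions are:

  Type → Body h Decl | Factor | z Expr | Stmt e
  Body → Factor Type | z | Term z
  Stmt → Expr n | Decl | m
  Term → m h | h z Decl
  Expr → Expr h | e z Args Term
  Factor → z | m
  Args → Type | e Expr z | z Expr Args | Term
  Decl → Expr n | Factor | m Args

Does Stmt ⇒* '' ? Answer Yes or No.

No

No nonterminal in this grammar is nullable.
No production of Stmt has an RHS whose symbols are all nullable, so Stmt is not nullable.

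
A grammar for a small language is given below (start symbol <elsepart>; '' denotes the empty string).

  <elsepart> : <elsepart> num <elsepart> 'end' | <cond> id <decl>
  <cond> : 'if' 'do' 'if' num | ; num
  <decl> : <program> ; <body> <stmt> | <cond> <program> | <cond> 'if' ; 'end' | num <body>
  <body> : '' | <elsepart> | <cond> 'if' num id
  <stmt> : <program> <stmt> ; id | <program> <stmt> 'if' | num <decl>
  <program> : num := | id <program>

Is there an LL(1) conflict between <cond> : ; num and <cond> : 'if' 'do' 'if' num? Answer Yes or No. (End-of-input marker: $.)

No

FIRST(; num) = { ; } and FIRST('if' 'do' 'if' num) = { 'if' }.
The FIRST sets are disjoint and neither alternative is nullable — no conflict.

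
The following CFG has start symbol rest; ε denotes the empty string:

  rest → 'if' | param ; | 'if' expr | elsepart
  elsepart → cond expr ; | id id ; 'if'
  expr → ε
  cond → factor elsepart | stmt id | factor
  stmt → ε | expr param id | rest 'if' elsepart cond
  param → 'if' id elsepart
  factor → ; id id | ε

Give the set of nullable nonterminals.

{ cond, expr, factor, stmt }

Directly nullable (have an ε-production): expr, stmt, factor.
cond → factor with every symbol nullable, so cond is nullable.
No other nonterminal has a production whose RHS symbols are all nullable.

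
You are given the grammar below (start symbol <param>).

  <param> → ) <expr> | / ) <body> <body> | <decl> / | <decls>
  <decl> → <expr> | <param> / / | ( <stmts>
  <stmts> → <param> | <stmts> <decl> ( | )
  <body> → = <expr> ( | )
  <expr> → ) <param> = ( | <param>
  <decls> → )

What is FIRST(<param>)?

<param> → ) <expr> contributes {)}.
<param> → / ) <body> <body> contributes {/}.
From <param> → <decl> /: add FIRST(<decl>) = { (, ), / }.
From <param> → <decls>: add FIRST(<decls>) = { ) }.
Union: FIRST(<param>) = { (, ), / }.

{ (, ), / }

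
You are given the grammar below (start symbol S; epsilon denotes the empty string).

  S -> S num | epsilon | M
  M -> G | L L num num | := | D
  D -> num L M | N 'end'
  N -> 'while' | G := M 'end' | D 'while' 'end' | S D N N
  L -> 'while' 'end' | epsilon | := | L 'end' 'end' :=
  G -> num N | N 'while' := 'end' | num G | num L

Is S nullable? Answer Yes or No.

S has an epsilon-production, so S ⇒ epsilon.

Yes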